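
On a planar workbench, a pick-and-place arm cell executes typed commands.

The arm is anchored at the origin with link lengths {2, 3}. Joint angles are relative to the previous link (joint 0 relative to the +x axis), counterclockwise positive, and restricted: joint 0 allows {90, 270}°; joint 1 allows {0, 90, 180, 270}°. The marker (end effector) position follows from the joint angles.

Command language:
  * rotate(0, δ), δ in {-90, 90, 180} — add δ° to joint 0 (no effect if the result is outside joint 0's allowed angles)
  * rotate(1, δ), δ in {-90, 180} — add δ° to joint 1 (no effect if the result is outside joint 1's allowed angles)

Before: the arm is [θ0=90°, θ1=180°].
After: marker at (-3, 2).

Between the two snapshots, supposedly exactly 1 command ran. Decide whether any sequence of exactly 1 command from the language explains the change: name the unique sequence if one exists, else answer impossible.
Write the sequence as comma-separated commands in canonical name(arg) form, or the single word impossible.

rotate(1, -90)

from: [θ0=90°, θ1=180°]
1. rotate(1, -90) → [θ0=90°, θ1=90°]
uniquely the one of 5 1-step routes that fits.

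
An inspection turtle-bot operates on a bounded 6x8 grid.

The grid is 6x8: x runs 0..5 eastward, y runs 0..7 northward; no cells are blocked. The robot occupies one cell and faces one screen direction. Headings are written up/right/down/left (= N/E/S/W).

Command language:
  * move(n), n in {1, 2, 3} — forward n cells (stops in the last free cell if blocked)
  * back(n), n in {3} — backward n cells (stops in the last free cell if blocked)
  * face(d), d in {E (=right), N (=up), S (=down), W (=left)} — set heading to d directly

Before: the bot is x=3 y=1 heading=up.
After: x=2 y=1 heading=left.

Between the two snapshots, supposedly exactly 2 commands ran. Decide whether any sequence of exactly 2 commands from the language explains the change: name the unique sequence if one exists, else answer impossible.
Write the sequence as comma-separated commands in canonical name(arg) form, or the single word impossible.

key: running move(1) before face(W) would end elsewhere — order is forced
t0: x=3 y=1 heading=up
step 1 (face(W)): x=3 y=1 heading=left
step 2 (move(1)): x=2 y=1 heading=left
no other 2-command option fits: unique.

face(W), move(1)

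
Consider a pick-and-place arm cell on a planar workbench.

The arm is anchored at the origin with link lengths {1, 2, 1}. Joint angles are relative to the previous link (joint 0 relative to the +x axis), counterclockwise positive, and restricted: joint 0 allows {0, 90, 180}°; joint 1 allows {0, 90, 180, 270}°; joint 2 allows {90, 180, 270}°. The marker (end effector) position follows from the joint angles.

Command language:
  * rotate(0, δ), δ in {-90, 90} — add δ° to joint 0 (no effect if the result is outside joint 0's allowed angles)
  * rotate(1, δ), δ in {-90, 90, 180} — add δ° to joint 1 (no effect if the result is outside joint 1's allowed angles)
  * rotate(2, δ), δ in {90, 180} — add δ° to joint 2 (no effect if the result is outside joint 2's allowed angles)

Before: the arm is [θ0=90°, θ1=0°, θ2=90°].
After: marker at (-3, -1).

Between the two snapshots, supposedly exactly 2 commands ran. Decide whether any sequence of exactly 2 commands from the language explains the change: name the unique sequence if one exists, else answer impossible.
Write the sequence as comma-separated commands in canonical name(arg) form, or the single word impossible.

rotate(0, 90), rotate(0, 90)

from: [θ0=90°, θ1=0°, θ2=90°]
[1] after rotate(0, 90): [θ0=180°, θ1=0°, θ2=90°]
[2] after rotate(0, 90): [θ0=180°, θ1=0°, θ2=90°]
no rival 2-sequence matches.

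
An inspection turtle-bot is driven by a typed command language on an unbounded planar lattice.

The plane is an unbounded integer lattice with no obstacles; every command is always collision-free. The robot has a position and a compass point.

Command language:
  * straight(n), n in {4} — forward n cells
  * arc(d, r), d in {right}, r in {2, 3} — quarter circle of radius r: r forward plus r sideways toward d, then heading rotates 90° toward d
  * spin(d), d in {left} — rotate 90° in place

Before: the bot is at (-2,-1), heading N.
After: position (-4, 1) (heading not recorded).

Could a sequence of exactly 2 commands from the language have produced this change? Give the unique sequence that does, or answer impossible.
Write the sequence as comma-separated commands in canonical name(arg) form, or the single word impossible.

spin(left), arc(right, 2)

key: order matters: swapping spin(left) and arc(right, 2) lands elsewhere
t0: at (-2,-1), heading N
1. spin(left) → at (-2,-1), heading W
2. arc(right, 2) → at (-4,1), heading N
all 16 alternatives checked — unique.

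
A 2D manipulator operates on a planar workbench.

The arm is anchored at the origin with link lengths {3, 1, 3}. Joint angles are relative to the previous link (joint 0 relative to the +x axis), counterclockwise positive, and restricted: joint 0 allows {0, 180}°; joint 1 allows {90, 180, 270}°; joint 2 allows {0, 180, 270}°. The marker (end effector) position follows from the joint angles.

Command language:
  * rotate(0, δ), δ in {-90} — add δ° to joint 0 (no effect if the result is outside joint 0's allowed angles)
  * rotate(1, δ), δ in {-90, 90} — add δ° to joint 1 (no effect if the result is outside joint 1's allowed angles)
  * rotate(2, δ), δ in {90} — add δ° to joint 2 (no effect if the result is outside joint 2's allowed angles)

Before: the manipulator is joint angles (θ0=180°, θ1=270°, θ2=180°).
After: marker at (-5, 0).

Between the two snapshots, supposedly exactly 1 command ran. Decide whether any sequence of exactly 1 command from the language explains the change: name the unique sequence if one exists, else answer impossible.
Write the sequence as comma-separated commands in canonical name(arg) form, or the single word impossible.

from: joint angles (θ0=180°, θ1=270°, θ2=180°)
1. rotate(1, -90) → joint angles (θ0=180°, θ1=180°, θ2=180°)
uniquely the one of 4 1-step routes that fits.

rotate(1, -90)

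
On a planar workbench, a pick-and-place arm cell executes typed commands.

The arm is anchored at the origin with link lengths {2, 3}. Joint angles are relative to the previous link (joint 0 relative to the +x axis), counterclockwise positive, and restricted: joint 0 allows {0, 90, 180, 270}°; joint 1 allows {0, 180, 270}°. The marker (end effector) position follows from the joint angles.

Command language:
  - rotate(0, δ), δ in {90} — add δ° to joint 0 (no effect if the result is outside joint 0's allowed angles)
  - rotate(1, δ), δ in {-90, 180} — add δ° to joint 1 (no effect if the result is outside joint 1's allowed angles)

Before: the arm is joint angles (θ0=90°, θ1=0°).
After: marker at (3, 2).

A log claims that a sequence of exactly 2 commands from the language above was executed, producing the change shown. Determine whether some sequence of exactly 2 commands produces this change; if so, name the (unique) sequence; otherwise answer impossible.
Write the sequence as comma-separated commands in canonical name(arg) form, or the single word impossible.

key: running rotate(1, 180) before rotate(1, -90) would end elsewhere — order is forced
start: joint angles (θ0=90°, θ1=0°)
1. rotate(1, -90) → joint angles (θ0=90°, θ1=270°)
2. rotate(1, 180) → joint angles (θ0=90°, θ1=270°)
no other 2-command option fits: unique.

rotate(1, -90), rotate(1, 180)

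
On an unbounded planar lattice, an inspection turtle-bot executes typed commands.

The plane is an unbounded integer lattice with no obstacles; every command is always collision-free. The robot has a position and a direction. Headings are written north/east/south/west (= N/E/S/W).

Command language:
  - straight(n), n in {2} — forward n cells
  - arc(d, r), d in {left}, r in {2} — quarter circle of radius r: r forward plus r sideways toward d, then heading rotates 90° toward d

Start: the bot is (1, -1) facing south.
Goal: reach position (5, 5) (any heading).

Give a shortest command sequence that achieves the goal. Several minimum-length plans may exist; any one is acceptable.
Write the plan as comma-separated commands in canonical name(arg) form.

arc(left, 2), arc(left, 2), straight(2), straight(2), straight(2)

initial: (1, -1) facing south
1. arc(left, 2) → (3, -3) facing east
2. arc(left, 2) → (5, -1) facing north
3. straight(2) → (5, 1) facing north
4. straight(2) → (5, 3) facing north
5. straight(2) → (5, 5) facing north
shorter routes all fall short; 5 is best.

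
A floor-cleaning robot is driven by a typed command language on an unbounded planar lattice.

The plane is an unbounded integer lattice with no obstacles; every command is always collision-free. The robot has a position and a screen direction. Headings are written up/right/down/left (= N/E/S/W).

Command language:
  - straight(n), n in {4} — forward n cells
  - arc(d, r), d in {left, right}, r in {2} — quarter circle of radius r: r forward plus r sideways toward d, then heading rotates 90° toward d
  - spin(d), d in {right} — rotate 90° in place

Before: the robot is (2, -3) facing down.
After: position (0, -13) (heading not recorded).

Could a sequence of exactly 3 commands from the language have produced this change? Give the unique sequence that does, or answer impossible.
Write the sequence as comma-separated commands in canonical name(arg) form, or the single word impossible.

straight(4), straight(4), arc(right, 2)

key: running arc(right, 2) before straight(4) would end elsewhere — order is forced
from: (2, -3) facing down
t=1 straight(4) ⇒ (2, -7) facing down
t=2 straight(4) ⇒ (2, -11) facing down
t=3 arc(right, 2) ⇒ (0, -13) facing left
uniquely the one of 64 3-step routes that fits.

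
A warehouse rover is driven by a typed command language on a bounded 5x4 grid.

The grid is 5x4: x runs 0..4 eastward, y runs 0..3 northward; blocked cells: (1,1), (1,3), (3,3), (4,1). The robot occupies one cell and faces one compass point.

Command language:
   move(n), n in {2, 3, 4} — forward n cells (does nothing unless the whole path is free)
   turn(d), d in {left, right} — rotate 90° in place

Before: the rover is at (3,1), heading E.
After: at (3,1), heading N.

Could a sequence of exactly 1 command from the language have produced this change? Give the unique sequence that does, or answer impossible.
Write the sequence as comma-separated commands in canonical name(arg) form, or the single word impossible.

key: (3,1) unchanged — the single command moves nothing
t0: at (3,1), heading E
1. turn(left) → at (3,1), heading N
uniquely the one of 5 1-step routes that fits.

turn(left)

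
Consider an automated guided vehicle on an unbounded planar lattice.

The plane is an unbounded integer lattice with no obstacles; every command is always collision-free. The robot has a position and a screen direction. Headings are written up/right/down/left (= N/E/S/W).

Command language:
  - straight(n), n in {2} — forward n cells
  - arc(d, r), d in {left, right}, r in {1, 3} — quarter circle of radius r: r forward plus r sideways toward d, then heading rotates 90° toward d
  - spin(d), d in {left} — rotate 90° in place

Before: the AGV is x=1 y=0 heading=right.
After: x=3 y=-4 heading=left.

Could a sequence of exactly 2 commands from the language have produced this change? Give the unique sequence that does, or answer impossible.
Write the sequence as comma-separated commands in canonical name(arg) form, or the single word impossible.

key: running arc(right, 1) before arc(right, 3) would end elsewhere — order is forced
initial: x=1 y=0 heading=right
step 1 (arc(right, 3)): x=4 y=-3 heading=down
step 2 (arc(right, 1)): x=3 y=-4 heading=left
uniquely the one of 36 2-step routes that fits.

arc(right, 3), arc(right, 1)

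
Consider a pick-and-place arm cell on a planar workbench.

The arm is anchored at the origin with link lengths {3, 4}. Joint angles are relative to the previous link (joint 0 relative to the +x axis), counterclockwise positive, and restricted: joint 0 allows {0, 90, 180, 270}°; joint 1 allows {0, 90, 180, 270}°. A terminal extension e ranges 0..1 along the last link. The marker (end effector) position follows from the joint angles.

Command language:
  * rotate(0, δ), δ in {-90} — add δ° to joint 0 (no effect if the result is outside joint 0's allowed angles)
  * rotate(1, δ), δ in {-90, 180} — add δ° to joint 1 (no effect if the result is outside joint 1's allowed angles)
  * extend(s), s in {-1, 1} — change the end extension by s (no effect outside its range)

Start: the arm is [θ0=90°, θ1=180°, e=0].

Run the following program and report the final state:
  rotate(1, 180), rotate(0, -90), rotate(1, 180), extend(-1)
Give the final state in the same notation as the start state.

[θ0=0°, θ1=180°, e=0]

start: [θ0=90°, θ1=180°, e=0]
step 1 (rotate(1, 180)): [θ0=90°, θ1=0°, e=0]
step 2 (rotate(0, -90)): [θ0=0°, θ1=0°, e=0]
step 3 (rotate(1, 180)): [θ0=0°, θ1=180°, e=0]
step 4 (extend(-1)): [θ0=0°, θ1=180°, e=0]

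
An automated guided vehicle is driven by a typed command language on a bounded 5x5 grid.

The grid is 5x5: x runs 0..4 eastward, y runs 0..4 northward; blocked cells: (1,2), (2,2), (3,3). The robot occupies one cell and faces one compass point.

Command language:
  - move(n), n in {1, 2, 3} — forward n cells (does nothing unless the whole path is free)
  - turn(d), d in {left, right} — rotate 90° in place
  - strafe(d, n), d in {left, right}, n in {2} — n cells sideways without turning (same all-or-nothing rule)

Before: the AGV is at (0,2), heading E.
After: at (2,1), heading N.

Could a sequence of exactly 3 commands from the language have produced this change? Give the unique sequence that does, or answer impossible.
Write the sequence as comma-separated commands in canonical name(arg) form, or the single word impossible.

impossible

all 343 sequences checked — none match.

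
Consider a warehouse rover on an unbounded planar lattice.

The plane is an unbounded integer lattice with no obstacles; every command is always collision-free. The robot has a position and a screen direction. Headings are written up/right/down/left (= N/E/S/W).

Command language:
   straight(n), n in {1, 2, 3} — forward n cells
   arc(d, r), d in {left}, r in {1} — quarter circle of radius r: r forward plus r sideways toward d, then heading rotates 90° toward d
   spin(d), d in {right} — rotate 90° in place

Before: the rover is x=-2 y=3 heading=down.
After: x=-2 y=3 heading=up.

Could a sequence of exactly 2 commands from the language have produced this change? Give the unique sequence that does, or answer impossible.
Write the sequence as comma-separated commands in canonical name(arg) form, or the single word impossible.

key: parked at (-2,3) the whole time — nothing moves the robot
begin: x=-2 y=3 heading=down
[1] after spin(right): x=-2 y=3 heading=left
[2] after spin(right): x=-2 y=3 heading=up
uniquely the one of 25 2-step routes that fits.

spin(right), spin(right)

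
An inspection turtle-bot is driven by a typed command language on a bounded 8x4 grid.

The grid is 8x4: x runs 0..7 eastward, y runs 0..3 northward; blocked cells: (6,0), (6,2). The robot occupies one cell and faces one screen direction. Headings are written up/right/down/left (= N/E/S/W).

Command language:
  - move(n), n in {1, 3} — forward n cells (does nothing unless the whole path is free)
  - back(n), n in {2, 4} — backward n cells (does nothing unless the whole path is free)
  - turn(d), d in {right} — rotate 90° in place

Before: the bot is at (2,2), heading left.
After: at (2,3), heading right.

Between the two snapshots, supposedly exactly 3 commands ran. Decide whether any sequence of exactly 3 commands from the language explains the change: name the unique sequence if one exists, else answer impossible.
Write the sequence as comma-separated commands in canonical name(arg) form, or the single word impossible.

key: position moved to (2,3) AND the heading swung to E — translation plus rotation needed
initial: at (2,2), heading left
[1] after turn(right): at (2,2), heading up
[2] after move(1): at (2,3), heading up
[3] after turn(right): at (2,3), heading right
no other 3-command option fits: unique.

turn(right), move(1), turn(right)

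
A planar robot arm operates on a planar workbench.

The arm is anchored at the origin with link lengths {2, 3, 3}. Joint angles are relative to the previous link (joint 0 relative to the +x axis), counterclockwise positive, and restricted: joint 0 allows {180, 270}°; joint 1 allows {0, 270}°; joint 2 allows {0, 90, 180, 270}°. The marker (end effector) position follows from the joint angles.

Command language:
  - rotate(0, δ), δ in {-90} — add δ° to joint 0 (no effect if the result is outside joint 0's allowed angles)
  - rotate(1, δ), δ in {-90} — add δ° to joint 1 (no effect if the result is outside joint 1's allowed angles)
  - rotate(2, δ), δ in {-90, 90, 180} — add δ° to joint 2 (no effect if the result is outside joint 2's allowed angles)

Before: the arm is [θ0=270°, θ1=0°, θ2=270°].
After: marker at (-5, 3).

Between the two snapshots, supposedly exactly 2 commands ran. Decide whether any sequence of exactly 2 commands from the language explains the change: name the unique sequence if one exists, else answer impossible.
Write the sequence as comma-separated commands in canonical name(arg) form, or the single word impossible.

rotate(0, -90), rotate(0, -90)

from: [θ0=270°, θ1=0°, θ2=270°]
[1] after rotate(0, -90): [θ0=180°, θ1=0°, θ2=270°]
[2] after rotate(0, -90): [θ0=180°, θ1=0°, θ2=270°]
uniquely the one of 25 2-step routes that fits.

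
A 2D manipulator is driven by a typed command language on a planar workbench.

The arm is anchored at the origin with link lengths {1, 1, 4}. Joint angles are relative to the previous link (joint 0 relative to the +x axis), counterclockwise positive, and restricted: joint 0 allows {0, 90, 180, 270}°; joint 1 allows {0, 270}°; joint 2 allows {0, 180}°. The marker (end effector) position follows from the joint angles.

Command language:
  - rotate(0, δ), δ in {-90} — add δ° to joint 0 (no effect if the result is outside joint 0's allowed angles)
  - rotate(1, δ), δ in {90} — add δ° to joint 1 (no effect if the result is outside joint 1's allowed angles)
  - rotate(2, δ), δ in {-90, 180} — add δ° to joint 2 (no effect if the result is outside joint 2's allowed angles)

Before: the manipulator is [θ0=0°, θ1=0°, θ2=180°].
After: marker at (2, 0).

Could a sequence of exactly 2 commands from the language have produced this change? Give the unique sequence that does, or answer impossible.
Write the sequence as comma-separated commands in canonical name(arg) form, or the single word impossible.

t0: [θ0=0°, θ1=0°, θ2=180°]
step 1 (rotate(0, -90)): [θ0=270°, θ1=0°, θ2=180°]
step 2 (rotate(0, -90)): [θ0=180°, θ1=0°, θ2=180°]
all 16 alternatives checked — unique.

rotate(0, -90), rotate(0, -90)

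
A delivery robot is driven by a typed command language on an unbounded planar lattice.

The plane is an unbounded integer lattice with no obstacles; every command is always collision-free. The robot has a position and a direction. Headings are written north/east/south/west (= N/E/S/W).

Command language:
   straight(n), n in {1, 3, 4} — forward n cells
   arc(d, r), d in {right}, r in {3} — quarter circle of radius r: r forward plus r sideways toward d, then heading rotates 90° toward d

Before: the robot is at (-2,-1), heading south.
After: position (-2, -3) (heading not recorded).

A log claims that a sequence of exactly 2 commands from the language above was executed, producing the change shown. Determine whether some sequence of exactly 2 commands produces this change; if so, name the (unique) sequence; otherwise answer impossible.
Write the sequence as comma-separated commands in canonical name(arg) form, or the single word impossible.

initial: at (-2,-1), heading south
[1] after straight(1): at (-2,-2), heading south
[2] after straight(1): at (-2,-3), heading south
uniquely the one of 16 2-step routes that fits.

straight(1), straight(1)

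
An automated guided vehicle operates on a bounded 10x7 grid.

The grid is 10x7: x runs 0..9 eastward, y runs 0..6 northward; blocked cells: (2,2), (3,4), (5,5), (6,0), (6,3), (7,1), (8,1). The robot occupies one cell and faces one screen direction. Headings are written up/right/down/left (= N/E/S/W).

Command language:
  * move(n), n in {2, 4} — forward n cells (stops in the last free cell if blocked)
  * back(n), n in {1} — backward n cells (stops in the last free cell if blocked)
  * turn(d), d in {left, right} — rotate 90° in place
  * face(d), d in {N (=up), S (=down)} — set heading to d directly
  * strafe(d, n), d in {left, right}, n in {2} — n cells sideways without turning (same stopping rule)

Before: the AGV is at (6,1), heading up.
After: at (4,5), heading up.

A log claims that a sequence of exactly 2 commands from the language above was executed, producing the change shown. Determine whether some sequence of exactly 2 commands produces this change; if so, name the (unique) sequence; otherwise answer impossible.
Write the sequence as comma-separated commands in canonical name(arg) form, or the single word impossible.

strafe(left, 2), move(4)

key: still facing N at the end — nothing in the sequence rotates
begin: at (6,1), heading up
t=1 strafe(left, 2) ⇒ at (4,1), heading up
t=2 move(4) ⇒ at (4,5), heading up
all 81 alternatives checked — unique.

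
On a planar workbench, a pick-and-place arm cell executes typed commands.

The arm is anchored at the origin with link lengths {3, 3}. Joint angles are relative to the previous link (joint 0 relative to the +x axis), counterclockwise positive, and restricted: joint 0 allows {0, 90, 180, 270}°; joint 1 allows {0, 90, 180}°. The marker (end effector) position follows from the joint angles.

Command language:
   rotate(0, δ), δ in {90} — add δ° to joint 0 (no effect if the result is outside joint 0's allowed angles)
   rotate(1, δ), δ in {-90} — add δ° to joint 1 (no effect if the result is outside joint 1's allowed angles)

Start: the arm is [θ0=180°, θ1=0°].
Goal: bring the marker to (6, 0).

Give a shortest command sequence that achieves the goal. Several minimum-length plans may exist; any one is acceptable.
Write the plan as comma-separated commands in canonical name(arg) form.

rotate(0, 90), rotate(0, 90)

t0: [θ0=180°, θ1=0°]
1. rotate(0, 90) → [θ0=270°, θ1=0°]
2. rotate(0, 90) → [θ0=0°, θ1=0°]
shorter routes all fall short; 2 is best.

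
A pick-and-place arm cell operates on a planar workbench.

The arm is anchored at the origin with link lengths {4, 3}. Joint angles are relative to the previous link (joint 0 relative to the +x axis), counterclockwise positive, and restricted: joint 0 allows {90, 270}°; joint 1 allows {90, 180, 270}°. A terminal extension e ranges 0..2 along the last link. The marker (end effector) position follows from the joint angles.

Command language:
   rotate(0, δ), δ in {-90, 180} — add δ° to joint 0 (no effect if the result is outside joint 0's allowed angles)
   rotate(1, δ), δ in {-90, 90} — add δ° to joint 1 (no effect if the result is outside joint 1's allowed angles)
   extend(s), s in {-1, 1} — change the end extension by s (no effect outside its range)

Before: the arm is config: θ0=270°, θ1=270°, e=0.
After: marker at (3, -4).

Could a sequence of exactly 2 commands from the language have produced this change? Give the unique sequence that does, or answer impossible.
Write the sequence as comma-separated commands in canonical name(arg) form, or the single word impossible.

initial: config: θ0=270°, θ1=270°, e=0
t=1 rotate(1, -90) ⇒ config: θ0=270°, θ1=180°, e=0
t=2 rotate(1, -90) ⇒ config: θ0=270°, θ1=90°, e=0
no rival 2-sequence matches.

rotate(1, -90), rotate(1, -90)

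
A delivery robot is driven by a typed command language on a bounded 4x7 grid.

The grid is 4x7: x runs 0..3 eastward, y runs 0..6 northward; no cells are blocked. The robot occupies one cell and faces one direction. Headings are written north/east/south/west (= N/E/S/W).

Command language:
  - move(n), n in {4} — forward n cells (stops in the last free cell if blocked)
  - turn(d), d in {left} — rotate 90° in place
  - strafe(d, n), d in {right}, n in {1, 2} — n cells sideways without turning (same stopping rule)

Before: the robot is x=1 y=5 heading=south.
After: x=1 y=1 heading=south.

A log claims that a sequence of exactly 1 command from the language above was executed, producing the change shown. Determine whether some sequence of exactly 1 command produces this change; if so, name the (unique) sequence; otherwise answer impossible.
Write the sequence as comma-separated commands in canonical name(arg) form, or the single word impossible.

key: heading stays S — the single command does not turn
start: x=1 y=5 heading=south
t=1 move(4) ⇒ x=1 y=1 heading=south
no rival 1-sequence matches.

move(4)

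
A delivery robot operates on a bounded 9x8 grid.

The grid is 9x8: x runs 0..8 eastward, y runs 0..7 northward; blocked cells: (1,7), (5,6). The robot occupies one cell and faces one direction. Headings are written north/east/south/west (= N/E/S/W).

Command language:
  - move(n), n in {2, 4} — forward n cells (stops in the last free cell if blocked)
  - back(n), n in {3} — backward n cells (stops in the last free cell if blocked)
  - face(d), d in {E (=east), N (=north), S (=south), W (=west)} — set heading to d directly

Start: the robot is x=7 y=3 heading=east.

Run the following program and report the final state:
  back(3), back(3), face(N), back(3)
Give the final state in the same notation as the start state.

x=1 y=0 heading=north

begin: x=7 y=3 heading=east
1. back(3) → x=4 y=3 heading=east
2. back(3) → x=1 y=3 heading=east
3. face(N) → x=1 y=3 heading=north
4. back(3) → x=1 y=0 heading=north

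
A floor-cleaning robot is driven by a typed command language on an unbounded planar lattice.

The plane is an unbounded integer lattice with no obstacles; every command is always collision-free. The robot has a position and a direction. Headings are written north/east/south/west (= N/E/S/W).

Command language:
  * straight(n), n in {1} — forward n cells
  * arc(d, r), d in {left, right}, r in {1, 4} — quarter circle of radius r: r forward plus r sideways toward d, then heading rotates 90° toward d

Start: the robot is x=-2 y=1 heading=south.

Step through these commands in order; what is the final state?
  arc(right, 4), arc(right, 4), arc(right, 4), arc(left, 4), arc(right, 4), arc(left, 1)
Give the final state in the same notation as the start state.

initial: x=-2 y=1 heading=south
step 1 (arc(right, 4)): x=-6 y=-3 heading=west
step 2 (arc(right, 4)): x=-10 y=1 heading=north
step 3 (arc(right, 4)): x=-6 y=5 heading=east
step 4 (arc(left, 4)): x=-2 y=9 heading=north
step 5 (arc(right, 4)): x=2 y=13 heading=east
step 6 (arc(left, 1)): x=3 y=14 heading=north

x=3 y=14 heading=north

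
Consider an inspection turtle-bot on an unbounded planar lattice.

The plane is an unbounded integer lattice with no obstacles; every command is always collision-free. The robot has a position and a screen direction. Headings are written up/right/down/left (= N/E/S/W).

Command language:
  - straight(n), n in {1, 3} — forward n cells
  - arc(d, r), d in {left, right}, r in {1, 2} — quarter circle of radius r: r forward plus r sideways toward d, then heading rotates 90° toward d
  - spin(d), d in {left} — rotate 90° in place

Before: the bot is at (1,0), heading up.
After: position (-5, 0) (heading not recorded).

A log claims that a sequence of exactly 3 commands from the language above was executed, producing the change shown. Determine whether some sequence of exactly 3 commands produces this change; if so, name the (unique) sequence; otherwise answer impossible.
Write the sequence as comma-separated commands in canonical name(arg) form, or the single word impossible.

spin(left), straight(3), straight(3)

key: order matters: swapping spin(left) and straight(3) lands elsewhere
t0: at (1,0), heading up
step 1 (spin(left)): at (1,0), heading left
step 2 (straight(3)): at (-2,0), heading left
step 3 (straight(3)): at (-5,0), heading left
all 343 alternatives checked — unique.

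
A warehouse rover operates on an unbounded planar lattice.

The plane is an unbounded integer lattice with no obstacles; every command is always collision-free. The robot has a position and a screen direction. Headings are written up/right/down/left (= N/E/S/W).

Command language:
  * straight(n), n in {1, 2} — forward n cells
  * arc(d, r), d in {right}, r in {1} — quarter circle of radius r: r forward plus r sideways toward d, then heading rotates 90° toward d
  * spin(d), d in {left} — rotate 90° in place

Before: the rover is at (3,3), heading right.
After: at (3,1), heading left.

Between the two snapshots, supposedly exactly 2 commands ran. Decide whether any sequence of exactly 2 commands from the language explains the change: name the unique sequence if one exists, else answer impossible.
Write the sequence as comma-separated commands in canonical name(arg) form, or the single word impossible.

arc(right, 1), arc(right, 1)

key: position moved to (3,1) AND the heading swung to W — translation plus rotation needed
from: at (3,3), heading right
[1] after arc(right, 1): at (4,2), heading down
[2] after arc(right, 1): at (3,1), heading left
no rival 2-sequence matches.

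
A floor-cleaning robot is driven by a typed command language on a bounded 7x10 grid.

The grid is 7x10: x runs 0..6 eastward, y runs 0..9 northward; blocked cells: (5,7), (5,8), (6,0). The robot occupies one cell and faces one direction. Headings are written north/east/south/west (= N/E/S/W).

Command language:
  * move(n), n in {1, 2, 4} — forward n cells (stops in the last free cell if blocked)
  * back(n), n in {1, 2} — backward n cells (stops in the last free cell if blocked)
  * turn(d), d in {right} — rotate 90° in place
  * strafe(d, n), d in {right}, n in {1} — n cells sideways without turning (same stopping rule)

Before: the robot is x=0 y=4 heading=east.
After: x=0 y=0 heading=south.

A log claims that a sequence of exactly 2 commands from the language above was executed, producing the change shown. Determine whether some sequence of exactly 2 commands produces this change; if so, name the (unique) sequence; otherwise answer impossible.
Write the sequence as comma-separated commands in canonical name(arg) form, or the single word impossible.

key: position moved to (0,0) AND the heading swung to S — translation plus rotation needed
t0: x=0 y=4 heading=east
1. turn(right) → x=0 y=4 heading=south
2. move(4) → x=0 y=0 heading=south
no rival 2-sequence matches.

turn(right), move(4)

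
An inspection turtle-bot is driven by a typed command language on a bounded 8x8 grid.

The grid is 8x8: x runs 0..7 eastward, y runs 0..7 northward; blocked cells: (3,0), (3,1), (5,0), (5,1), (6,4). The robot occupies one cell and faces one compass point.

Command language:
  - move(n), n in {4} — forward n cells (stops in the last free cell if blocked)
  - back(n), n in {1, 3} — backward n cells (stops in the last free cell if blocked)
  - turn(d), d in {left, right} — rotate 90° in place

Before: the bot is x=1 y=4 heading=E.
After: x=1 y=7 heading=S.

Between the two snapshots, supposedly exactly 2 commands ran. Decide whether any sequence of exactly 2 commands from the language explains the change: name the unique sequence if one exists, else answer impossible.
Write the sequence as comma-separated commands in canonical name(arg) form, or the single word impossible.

turn(right), back(3)

key: order matters: swapping turn(right) and back(3) lands elsewhere
start: x=1 y=4 heading=E
1. turn(right) → x=1 y=4 heading=S
2. back(3) → x=1 y=7 heading=S
all 25 alternatives checked — unique.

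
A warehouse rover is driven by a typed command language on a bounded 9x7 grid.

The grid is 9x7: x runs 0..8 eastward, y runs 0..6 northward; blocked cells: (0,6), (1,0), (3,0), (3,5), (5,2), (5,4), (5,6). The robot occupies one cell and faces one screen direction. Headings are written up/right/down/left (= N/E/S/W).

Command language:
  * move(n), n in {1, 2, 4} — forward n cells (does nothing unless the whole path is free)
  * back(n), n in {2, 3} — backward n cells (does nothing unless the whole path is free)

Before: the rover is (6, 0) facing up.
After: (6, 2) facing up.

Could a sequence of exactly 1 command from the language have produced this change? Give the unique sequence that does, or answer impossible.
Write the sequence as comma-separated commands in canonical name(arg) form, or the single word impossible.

move(2)

key: still facing N — the one step turns nothing
initial: (6, 0) facing up
1. move(2) → (6, 2) facing up
all 5 alternatives checked — unique.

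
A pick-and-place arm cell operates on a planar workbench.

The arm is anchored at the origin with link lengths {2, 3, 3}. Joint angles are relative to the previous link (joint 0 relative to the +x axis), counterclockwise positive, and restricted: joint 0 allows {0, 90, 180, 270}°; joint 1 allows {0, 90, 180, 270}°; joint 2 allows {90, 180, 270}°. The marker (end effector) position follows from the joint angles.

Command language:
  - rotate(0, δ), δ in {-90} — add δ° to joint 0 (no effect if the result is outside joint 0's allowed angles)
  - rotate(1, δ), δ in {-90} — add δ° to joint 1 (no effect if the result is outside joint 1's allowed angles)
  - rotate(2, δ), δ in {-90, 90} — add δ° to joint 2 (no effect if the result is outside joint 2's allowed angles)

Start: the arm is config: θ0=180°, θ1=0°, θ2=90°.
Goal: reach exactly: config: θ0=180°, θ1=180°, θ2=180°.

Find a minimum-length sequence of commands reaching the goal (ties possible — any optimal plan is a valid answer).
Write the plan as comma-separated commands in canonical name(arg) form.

rotate(2, 90), rotate(1, -90), rotate(1, -90)

start: config: θ0=180°, θ1=0°, θ2=90°
t=1 rotate(2, 90) ⇒ config: θ0=180°, θ1=0°, θ2=180°
t=2 rotate(1, -90) ⇒ config: θ0=180°, θ1=270°, θ2=180°
t=3 rotate(1, -90) ⇒ config: θ0=180°, θ1=180°, θ2=180°
no 2-step plan works, so 3 is optimal.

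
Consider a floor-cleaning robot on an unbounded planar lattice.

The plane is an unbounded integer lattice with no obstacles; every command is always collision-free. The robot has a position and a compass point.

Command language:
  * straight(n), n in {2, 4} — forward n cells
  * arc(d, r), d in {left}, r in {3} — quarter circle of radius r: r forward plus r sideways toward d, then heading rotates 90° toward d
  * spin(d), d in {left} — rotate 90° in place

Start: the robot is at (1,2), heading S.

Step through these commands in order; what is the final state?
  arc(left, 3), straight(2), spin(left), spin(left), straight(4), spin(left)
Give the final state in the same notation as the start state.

start: at (1,2), heading S
[1] after arc(left, 3): at (4,-1), heading E
[2] after straight(2): at (6,-1), heading E
[3] after spin(left): at (6,-1), heading N
[4] after spin(left): at (6,-1), heading W
[5] after straight(4): at (2,-1), heading W
[6] after spin(left): at (2,-1), heading S

at (2,-1), heading S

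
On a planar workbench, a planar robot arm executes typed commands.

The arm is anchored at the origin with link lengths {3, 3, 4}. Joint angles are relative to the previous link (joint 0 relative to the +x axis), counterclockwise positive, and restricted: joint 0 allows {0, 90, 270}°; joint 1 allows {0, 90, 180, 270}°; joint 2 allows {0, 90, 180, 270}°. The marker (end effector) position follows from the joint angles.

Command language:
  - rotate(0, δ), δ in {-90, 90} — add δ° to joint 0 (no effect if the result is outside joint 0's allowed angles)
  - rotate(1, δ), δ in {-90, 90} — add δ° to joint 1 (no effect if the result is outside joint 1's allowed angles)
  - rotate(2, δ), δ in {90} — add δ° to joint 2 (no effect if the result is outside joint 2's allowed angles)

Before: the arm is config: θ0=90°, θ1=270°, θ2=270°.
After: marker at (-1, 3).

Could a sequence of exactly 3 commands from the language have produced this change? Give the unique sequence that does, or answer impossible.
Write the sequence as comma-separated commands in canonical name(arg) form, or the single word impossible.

rotate(2, 90), rotate(2, 90), rotate(2, 90)

start: config: θ0=90°, θ1=270°, θ2=270°
t=1 rotate(2, 90) ⇒ config: θ0=90°, θ1=270°, θ2=0°
t=2 rotate(2, 90) ⇒ config: θ0=90°, θ1=270°, θ2=90°
t=3 rotate(2, 90) ⇒ config: θ0=90°, θ1=270°, θ2=180°
no other 3-command option fits: unique.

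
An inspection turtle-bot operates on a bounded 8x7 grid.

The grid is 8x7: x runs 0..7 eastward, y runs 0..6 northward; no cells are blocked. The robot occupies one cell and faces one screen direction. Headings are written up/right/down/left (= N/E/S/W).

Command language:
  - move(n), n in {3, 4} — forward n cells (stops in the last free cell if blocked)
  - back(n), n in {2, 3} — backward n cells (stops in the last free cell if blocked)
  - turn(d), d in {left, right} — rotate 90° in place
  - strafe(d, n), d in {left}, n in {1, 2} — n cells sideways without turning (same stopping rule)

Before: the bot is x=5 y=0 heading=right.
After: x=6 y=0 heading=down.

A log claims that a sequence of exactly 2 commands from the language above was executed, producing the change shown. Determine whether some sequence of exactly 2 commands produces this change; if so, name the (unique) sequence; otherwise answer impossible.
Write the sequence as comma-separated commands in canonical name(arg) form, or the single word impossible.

key: running strafe(left, 1) before turn(right) would end elsewhere — order is forced
initial: x=5 y=0 heading=right
step 1 (turn(right)): x=5 y=0 heading=down
step 2 (strafe(left, 1)): x=6 y=0 heading=down
all 64 alternatives checked — unique.

turn(right), strafe(left, 1)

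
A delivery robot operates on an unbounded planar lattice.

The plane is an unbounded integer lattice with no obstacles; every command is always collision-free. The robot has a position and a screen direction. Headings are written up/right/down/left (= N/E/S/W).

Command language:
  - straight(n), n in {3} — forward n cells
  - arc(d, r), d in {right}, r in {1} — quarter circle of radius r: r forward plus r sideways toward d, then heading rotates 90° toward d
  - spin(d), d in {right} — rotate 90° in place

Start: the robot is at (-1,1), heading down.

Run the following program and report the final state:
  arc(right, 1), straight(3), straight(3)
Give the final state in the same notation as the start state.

start: at (-1,1), heading down
1. arc(right, 1) → at (-2,0), heading left
2. straight(3) → at (-5,0), heading left
3. straight(3) → at (-8,0), heading left

at (-8,0), heading left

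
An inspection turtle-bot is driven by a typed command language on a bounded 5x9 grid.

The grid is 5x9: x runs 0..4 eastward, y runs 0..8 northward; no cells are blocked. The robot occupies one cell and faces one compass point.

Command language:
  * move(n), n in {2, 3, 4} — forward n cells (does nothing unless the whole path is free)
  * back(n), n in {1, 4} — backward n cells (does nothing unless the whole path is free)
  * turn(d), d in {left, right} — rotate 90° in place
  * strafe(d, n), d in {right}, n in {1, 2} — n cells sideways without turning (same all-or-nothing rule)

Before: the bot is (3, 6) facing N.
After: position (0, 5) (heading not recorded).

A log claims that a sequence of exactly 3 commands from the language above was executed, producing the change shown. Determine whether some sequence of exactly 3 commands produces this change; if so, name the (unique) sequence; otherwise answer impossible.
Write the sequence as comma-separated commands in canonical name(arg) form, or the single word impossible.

key: running move(3) before back(1) would end elsewhere — order is forced
from: (3, 6) facing N
[1] after back(1): (3, 5) facing N
[2] after turn(left): (3, 5) facing W
[3] after move(3): (0, 5) facing W
uniquely the one of 729 3-step routes that fits.

back(1), turn(left), move(3)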